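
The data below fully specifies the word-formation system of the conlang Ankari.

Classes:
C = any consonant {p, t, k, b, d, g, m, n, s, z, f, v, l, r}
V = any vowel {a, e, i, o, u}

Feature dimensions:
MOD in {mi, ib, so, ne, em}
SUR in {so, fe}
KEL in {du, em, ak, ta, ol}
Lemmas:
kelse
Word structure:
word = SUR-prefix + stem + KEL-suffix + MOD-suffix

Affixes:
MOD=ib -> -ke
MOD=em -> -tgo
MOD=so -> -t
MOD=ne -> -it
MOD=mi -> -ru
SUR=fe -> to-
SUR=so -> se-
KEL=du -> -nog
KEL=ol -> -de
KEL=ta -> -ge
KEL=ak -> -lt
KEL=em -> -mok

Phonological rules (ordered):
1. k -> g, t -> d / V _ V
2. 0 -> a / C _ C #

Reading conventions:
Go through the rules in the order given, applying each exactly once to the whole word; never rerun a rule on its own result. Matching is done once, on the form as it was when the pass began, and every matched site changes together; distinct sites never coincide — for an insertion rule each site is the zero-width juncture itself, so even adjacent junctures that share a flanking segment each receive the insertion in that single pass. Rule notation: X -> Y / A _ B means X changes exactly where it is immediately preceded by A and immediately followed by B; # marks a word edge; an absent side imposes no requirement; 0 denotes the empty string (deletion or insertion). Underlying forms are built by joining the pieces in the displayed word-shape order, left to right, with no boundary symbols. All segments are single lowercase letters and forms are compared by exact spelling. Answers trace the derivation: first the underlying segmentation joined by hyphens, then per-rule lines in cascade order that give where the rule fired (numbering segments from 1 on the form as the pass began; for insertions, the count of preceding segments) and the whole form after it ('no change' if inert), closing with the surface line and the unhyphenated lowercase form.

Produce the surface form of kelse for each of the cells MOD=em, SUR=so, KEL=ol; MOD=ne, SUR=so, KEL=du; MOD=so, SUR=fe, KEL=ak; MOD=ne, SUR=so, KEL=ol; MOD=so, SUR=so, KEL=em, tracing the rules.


cell MOD=em, SUR=so, KEL=ol:
underlying: se-kelse-de-tgo
1. k -> g, t -> d / V _ V: fires at position(s) 3: segelsedetgo
2. 0 -> a / C _ C #: no change
surface: segelsedetgo

cell MOD=ne, SUR=so, KEL=du:
underlying: se-kelse-nog-it
1. k -> g, t -> d / V _ V: fires at position(s) 3: segelsenogit
2. 0 -> a / C _ C #: no change
surface: segelsenogit

cell MOD=so, SUR=fe, KEL=ak:
underlying: to-kelse-lt-t
1. k -> g, t -> d / V _ V: fires at position(s) 3: togelseltt
2. 0 -> a / C _ C #: inserts after position(s) 9: togelseltat
surface: togelseltat

cell MOD=ne, SUR=so, KEL=ol:
underlying: se-kelse-de-it
1. k -> g, t -> d / V _ V: fires at position(s) 3: segelsedeit
2. 0 -> a / C _ C #: no change
surface: segelsedeit

cell MOD=so, SUR=so, KEL=em:
underlying: se-kelse-mok-t
1. k -> g, t -> d / V _ V: fires at position(s) 3: segelsemokt
2. 0 -> a / C _ C #: inserts after position(s) 10: segelsemokat
surface: segelsemokat


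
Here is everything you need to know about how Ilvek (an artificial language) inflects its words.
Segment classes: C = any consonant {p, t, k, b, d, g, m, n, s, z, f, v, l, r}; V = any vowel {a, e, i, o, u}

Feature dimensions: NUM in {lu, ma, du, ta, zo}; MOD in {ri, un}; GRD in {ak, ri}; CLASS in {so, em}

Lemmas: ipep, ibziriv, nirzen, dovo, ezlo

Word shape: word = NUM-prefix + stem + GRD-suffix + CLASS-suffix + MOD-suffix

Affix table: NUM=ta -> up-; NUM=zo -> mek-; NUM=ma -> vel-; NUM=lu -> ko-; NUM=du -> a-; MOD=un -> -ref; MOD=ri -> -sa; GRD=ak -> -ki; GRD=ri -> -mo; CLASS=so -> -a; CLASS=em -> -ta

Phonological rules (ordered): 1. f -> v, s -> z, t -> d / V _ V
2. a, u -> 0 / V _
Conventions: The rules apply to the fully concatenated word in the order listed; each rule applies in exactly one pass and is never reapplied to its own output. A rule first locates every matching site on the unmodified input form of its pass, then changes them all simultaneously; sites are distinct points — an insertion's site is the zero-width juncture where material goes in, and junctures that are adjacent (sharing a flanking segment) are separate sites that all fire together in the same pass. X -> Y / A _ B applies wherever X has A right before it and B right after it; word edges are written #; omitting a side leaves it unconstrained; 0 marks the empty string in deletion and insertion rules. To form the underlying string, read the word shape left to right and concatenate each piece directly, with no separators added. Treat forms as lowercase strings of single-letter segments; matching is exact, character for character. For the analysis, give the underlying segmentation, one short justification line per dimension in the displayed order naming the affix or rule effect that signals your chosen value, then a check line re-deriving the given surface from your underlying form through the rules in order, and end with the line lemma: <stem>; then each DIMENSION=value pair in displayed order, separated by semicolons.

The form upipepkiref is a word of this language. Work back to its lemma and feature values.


underlying: up-ipep-ki-a-ref
NUM=ta - signalled by the affix up-
MOD=un - signalled by the affix -ref
GRD=ak - signalled by the affix -ki
CLASS=so - signalled by the affix -a
check: upipepkiaref -> upipepkiaref -> upipepkiref
lemma: ipep; NUM=ta; MOD=un; GRD=ak; CLASS=so


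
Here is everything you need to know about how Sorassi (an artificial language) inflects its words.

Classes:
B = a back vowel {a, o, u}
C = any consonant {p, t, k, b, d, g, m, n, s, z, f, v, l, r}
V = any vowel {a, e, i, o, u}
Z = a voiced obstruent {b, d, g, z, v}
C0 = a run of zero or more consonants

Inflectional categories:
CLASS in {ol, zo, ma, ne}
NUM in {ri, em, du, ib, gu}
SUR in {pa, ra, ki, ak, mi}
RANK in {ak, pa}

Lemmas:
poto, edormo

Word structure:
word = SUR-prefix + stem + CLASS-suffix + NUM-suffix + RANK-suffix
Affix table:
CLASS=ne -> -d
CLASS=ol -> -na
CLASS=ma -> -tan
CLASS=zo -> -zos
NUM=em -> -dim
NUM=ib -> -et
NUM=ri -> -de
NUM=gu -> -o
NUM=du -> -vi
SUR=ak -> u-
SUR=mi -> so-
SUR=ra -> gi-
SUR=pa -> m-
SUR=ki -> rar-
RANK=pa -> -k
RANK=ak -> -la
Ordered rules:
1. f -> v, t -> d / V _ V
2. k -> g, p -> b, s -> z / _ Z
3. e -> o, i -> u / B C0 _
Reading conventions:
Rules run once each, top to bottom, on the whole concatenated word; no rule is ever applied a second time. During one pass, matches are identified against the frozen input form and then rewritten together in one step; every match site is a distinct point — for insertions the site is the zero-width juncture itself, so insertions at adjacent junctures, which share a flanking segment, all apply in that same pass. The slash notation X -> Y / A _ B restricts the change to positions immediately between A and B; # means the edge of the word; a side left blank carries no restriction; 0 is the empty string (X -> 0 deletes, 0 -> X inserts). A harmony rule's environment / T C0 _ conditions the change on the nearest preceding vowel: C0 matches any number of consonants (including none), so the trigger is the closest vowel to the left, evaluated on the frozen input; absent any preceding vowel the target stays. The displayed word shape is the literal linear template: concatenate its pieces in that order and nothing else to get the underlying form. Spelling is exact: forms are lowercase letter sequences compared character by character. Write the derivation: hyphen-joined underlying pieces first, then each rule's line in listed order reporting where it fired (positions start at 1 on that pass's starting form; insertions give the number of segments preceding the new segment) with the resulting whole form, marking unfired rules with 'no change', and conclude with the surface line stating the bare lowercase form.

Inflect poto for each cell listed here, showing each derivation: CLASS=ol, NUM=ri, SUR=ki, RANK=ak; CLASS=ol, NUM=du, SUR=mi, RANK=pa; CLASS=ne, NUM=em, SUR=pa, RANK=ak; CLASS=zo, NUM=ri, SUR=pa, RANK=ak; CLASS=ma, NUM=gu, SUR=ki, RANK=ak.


cell CLASS=ol, NUM=ri, SUR=ki, RANK=ak:
underlying: rar-poto-na-de-la
1. f -> v, t -> d / V _ V: fires at position(s) 6: rarpodonadela
2. k -> g, p -> b, s -> z / _ Z: no change
3. e -> o, i -> u / B C0 _: fires at position(s) 11: rarpodonadola
surface: rarpodonadola

cell CLASS=ol, NUM=du, SUR=mi, RANK=pa:
underlying: so-poto-na-vi-k
1. f -> v, t -> d / V _ V: fires at position(s) 5: sopodonavik
2. k -> g, p -> b, s -> z / _ Z: no change
3. e -> o, i -> u / B C0 _: fires at position(s) 10: sopodonavuk
surface: sopodonavuk

cell CLASS=ne, NUM=em, SUR=pa, RANK=ak:
underlying: m-poto-d-dim-la
1. f -> v, t -> d / V _ V: fires at position(s) 4: mpododdimla
2. k -> g, p -> b, s -> z / _ Z: no change
3. e -> o, i -> u / B C0 _: fires at position(s) 8: mpododdumla
surface: mpododdumla

cell CLASS=zo, NUM=ri, SUR=pa, RANK=ak:
underlying: m-poto-zos-de-la
1. f -> v, t -> d / V _ V: fires at position(s) 4: mpodozosdela
2. k -> g, p -> b, s -> z / _ Z: fires at position(s) 8: mpodozozdela
3. e -> o, i -> u / B C0 _: fires at position(s) 10: mpodozozdola
surface: mpodozozdola

cell CLASS=ma, NUM=gu, SUR=ki, RANK=ak:
underlying: rar-poto-tan-o-la
1. f -> v, t -> d / V _ V: fires at position(s) 6, 8: rarpododanola
2. k -> g, p -> b, s -> z / _ Z: no change
3. e -> o, i -> u / B C0 _: no change
surface: rarpododanola


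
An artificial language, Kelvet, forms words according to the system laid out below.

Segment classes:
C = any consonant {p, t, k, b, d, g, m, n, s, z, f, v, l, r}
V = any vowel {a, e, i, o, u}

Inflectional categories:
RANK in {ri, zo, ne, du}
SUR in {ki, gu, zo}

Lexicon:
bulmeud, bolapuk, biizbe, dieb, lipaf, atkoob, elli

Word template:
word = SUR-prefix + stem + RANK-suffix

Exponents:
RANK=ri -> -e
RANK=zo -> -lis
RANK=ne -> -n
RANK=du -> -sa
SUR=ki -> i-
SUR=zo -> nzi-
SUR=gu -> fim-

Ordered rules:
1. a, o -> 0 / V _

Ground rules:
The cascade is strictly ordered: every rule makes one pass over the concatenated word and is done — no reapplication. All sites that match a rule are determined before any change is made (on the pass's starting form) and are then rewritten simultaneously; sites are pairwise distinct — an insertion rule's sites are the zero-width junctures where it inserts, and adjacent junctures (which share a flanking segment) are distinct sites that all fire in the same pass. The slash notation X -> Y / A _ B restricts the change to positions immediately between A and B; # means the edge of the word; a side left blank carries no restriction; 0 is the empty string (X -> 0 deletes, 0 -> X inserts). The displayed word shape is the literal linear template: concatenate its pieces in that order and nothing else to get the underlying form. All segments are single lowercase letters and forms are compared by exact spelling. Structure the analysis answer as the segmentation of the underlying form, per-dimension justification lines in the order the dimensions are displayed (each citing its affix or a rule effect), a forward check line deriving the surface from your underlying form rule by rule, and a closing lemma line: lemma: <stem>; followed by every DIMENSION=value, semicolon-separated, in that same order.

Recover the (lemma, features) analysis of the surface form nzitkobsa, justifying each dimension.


underlying: nzi-atkoob-sa
RANK=du - signalled by the affix -sa
SUR=zo - signalled by the affix nzi-
check: nziatkoobsa -> nzitkobsa
lemma: atkoob; RANK=du; SUR=zo


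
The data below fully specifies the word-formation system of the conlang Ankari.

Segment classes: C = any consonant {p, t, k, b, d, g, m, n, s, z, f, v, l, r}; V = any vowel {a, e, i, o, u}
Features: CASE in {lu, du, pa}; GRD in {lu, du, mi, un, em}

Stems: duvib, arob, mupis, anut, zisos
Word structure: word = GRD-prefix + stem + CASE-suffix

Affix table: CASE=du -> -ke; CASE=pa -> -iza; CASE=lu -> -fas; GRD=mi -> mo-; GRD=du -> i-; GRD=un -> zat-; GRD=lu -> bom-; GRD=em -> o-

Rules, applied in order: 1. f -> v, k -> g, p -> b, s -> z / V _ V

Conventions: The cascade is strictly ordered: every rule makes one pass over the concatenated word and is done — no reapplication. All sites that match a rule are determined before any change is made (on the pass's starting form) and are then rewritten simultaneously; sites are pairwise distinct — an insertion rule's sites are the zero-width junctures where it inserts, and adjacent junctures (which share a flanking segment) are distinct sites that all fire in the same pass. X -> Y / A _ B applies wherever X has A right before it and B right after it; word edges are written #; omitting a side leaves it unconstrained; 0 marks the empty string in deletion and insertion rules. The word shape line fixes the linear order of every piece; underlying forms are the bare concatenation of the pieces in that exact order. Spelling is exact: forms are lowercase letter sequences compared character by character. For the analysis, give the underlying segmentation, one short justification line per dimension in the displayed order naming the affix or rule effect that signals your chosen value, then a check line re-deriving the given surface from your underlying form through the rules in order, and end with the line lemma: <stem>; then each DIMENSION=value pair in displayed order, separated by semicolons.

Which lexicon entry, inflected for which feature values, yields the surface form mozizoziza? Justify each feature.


underlying: mo-zisos-iza
CASE=pa - signalled by the affix -iza
GRD=mi - signalled by the affix mo-
check: mozisosiza -> mozizoziza
lemma: zisos; CASE=pa; GRD=mi


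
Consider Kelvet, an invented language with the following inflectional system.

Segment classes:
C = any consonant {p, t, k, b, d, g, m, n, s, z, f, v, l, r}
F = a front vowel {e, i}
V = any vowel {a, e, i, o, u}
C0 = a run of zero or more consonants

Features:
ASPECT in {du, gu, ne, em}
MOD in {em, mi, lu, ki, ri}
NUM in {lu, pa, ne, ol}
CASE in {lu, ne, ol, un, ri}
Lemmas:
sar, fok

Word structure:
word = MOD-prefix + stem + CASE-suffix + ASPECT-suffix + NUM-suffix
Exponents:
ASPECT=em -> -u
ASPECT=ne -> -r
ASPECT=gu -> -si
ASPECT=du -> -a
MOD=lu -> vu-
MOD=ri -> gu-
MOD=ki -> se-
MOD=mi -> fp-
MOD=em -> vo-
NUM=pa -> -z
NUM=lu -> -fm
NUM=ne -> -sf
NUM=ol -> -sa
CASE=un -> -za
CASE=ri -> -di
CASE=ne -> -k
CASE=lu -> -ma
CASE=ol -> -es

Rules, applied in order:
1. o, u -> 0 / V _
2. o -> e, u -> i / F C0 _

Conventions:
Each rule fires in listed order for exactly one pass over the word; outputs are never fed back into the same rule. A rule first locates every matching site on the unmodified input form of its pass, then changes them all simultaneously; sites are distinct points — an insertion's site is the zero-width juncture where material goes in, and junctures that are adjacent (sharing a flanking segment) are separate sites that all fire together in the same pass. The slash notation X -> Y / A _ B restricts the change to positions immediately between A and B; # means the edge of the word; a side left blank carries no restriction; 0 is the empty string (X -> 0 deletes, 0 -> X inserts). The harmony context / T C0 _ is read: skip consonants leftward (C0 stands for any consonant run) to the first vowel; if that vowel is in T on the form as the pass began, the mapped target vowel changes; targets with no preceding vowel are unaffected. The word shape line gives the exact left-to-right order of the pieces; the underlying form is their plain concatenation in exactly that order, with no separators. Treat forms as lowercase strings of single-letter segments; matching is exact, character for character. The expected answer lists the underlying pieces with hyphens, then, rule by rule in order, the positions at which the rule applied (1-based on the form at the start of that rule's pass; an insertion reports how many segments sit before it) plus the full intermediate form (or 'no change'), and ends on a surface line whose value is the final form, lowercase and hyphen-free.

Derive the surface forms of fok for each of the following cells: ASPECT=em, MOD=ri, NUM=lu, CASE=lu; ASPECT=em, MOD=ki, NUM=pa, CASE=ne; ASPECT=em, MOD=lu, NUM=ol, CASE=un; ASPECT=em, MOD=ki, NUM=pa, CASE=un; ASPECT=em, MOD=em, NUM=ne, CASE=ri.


cell ASPECT=em, MOD=ri, NUM=lu, CASE=lu:
underlying: gu-fok-ma-u-fm
1. o, u -> 0 / V _: fires at position(s) 8: gufokmafm
2. o -> e, u -> i / F C0 _: no change
surface: gufokmafm

cell ASPECT=em, MOD=ki, NUM=pa, CASE=ne:
underlying: se-fok-k-u-z
1. o, u -> 0 / V _: no change
2. o -> e, u -> i / F C0 _: fires at position(s) 4: sefekkuz
surface: sefekkuz

cell ASPECT=em, MOD=lu, NUM=ol, CASE=un:
underlying: vu-fok-za-u-sa
1. o, u -> 0 / V _: fires at position(s) 8: vufokzasa
2. o -> e, u -> i / F C0 _: no change
surface: vufokzasa

cell ASPECT=em, MOD=ki, NUM=pa, CASE=un:
underlying: se-fok-za-u-z
1. o, u -> 0 / V _: fires at position(s) 8: sefokzaz
2. o -> e, u -> i / F C0 _: fires at position(s) 4: sefekzaz
surface: sefekzaz

cell ASPECT=em, MOD=em, NUM=ne, CASE=ri:
underlying: vo-fok-di-u-sf
1. o, u -> 0 / V _: fires at position(s) 8: vofokdisf
2. o -> e, u -> i / F C0 _: no change
surface: vofokdisf


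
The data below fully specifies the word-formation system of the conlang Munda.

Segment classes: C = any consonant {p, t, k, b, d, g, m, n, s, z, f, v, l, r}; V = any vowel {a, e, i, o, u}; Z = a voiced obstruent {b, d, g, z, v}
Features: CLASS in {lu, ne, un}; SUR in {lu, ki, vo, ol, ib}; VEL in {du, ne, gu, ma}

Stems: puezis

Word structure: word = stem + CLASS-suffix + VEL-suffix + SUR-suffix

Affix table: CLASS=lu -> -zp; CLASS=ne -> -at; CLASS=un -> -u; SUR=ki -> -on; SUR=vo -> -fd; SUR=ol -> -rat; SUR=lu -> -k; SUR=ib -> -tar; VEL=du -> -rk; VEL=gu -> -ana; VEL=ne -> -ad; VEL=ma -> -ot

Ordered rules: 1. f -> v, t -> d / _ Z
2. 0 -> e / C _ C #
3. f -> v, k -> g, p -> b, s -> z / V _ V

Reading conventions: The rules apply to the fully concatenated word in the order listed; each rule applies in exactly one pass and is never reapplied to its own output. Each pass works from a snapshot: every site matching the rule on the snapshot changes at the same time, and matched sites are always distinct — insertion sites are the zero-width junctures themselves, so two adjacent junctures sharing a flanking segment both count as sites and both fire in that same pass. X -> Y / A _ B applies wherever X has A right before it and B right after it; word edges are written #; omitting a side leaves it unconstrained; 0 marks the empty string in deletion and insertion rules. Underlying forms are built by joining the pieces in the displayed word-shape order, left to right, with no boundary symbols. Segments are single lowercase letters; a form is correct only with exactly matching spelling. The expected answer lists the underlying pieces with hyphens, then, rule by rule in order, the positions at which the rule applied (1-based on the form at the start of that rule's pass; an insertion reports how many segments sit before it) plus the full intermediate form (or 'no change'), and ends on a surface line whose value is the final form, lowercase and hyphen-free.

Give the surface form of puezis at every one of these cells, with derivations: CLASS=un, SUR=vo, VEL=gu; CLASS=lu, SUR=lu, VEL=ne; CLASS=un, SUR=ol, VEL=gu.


cell CLASS=un, SUR=vo, VEL=gu:
underlying: puezis-u-ana-fd
1. f -> v, t -> d / _ Z: fires at position(s) 11: puezisuanavd
2. 0 -> e / C _ C #: inserts after position(s) 11: puezisuanaved
3. f -> v, k -> g, p -> b, s -> z / V _ V: fires at position(s) 6: puezizuanaved
surface: puezizuanaved

cell CLASS=lu, SUR=lu, VEL=ne:
underlying: puezis-zp-ad-k
1. f -> v, t -> d / _ Z: no change
2. 0 -> e / C _ C #: inserts after position(s) 10: pueziszpadek
3. f -> v, k -> g, p -> b, s -> z / V _ V: no change
surface: pueziszpadek

cell CLASS=un, SUR=ol, VEL=gu:
underlying: puezis-u-ana-rat
1. f -> v, t -> d / _ Z: no change
2. 0 -> e / C _ C #: no change
3. f -> v, k -> g, p -> b, s -> z / V _ V: fires at position(s) 6: puezizuanarat
surface: puezizuanarat


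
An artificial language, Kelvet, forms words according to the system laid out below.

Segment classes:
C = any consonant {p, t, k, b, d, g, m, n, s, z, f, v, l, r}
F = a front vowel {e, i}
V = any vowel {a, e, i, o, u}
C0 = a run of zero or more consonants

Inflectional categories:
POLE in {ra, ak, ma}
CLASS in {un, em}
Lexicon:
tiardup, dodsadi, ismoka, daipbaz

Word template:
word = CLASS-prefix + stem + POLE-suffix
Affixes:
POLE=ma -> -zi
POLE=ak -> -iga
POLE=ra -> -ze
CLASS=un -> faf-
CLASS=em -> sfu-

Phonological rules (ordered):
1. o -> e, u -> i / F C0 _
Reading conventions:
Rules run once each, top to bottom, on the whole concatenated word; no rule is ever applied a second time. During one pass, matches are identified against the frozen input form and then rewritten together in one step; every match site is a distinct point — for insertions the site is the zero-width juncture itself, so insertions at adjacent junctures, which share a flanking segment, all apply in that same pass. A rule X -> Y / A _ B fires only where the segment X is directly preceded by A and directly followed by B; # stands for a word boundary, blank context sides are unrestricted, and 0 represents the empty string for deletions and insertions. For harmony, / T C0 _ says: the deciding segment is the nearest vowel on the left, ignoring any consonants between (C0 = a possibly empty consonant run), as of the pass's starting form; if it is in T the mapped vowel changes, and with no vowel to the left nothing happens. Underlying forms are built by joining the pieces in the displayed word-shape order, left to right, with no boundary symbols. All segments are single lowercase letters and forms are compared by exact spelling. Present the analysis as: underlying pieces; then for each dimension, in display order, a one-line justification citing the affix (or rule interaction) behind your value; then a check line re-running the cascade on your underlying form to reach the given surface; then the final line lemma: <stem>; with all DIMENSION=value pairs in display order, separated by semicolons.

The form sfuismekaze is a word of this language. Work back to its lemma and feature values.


underlying: sfu-ismoka-ze
POLE=ra - signalled by the affix -ze
CLASS=em - signalled by the affix sfu-
check: sfuismokaze -> sfuismekaze
lemma: ismoka; POLE=ra; CLASS=em


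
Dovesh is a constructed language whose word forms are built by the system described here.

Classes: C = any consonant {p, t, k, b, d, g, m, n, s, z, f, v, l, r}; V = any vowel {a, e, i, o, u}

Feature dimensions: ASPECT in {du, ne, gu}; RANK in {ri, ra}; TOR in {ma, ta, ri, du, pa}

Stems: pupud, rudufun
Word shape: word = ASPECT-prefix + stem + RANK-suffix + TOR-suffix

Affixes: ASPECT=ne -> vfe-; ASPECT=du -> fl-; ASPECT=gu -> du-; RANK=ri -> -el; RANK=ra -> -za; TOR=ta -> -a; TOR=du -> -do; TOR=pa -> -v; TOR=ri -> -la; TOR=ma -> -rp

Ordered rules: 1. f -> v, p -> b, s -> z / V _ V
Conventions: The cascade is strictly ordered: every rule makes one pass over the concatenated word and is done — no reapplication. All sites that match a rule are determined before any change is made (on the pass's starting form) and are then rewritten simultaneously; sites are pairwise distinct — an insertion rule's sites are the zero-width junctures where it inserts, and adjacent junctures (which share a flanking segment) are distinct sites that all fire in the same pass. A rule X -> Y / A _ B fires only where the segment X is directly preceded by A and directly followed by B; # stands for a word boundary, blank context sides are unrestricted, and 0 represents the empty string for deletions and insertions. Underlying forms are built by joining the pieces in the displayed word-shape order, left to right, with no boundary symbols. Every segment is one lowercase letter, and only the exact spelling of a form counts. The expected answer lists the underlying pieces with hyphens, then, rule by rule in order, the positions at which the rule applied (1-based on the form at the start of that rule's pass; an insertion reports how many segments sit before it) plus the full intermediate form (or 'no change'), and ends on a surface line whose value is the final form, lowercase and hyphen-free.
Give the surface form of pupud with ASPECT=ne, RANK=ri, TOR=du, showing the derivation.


underlying: vfe-pupud-el-do
1. f -> v, p -> b, s -> z / V _ V: fires at position(s) 4, 6: vfebubudeldo
surface: vfebubudeldo


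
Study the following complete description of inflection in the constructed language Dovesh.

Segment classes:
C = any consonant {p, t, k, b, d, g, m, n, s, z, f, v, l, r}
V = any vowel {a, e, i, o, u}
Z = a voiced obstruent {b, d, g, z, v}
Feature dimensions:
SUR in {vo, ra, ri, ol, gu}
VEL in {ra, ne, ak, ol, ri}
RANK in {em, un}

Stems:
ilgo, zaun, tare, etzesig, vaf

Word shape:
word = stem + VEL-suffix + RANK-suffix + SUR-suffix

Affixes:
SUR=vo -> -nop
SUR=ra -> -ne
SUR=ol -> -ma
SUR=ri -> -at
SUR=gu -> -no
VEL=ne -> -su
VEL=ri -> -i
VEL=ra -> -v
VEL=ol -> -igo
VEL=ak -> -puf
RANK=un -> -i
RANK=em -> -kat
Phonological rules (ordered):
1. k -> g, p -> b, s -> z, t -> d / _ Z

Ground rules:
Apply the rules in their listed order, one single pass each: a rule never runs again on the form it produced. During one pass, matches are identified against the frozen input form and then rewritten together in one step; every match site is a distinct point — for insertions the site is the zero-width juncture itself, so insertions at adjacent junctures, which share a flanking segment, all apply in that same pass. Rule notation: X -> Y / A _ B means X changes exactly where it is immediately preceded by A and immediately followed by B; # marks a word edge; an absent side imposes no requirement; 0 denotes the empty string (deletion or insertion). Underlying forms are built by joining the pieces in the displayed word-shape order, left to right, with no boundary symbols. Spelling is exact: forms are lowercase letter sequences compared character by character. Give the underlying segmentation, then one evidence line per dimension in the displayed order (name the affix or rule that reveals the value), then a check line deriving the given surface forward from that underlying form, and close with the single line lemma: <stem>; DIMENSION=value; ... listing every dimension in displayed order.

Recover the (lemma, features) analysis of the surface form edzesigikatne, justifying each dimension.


underlying: etzesig-i-kat-ne
SUR=ra - signalled by the affix -ne
VEL=ri - signalled by the affix -i
RANK=em - signalled by the affix -kat
check: etzesigikatne -> edzesigikatne
lemma: etzesig; SUR=ra; VEL=ri; RANK=em


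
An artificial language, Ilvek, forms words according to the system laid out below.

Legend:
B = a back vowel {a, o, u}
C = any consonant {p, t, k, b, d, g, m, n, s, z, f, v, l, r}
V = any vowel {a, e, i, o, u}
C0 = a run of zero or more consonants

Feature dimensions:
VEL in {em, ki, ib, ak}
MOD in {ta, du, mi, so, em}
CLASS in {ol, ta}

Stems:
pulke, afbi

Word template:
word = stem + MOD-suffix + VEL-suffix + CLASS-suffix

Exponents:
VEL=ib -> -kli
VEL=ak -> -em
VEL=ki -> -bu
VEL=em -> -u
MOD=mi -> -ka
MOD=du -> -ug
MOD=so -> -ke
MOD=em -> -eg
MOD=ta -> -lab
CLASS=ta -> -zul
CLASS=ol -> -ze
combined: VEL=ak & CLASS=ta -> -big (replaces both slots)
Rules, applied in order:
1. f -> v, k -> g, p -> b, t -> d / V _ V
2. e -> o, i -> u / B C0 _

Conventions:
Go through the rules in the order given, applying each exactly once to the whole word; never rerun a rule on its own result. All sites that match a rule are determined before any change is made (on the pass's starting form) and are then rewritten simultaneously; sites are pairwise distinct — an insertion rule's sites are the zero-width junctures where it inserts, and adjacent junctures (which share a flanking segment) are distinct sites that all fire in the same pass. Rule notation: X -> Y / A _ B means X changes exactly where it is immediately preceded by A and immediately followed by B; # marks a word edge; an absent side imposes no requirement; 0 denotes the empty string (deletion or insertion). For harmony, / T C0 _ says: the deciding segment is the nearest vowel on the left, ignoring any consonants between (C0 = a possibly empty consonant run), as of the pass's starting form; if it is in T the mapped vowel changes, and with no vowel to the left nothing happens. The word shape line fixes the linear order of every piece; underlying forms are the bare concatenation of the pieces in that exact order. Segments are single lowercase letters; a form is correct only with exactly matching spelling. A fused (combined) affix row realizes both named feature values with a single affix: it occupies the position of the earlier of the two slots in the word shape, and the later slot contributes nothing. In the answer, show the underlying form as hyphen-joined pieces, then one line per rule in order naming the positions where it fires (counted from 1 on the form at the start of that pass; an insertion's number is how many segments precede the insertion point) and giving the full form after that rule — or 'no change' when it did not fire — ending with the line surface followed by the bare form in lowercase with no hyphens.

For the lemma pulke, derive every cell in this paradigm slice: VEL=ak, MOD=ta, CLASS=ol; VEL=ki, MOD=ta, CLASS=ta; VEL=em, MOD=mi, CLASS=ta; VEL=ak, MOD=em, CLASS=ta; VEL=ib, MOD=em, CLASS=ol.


cell VEL=ak, MOD=ta, CLASS=ol:
underlying: pulke-lab-em-ze
1. f -> v, k -> g, p -> b, t -> d / V _ V: no change
2. e -> o, i -> u / B C0 _: fires at position(s) 5, 9: pulkolabomze
surface: pulkolabomze

cell VEL=ki, MOD=ta, CLASS=ta:
underlying: pulke-lab-bu-zul
1. f -> v, k -> g, p -> b, t -> d / V _ V: no change
2. e -> o, i -> u / B C0 _: fires at position(s) 5: pulkolabbuzul
surface: pulkolabbuzul

cell VEL=em, MOD=mi, CLASS=ta:
underlying: pulke-ka-u-zul
1. f -> v, k -> g, p -> b, t -> d / V _ V: fires at position(s) 6: pulkegauzul
2. e -> o, i -> u / B C0 _: fires at position(s) 5: pulkogauzul
surface: pulkogauzul

cell VEL=ak, MOD=em, CLASS=ta:
underlying: pulke-eg-big
1. f -> v, k -> g, p -> b, t -> d / V _ V: no change
2. e -> o, i -> u / B C0 _: fires at position(s) 5: pulkoegbig
surface: pulkoegbig

cell VEL=ib, MOD=em, CLASS=ol:
underlying: pulke-eg-kli-ze
1. f -> v, k -> g, p -> b, t -> d / V _ V: no change
2. e -> o, i -> u / B C0 _: fires at position(s) 5: pulkoegklize
surface: pulkoegklize


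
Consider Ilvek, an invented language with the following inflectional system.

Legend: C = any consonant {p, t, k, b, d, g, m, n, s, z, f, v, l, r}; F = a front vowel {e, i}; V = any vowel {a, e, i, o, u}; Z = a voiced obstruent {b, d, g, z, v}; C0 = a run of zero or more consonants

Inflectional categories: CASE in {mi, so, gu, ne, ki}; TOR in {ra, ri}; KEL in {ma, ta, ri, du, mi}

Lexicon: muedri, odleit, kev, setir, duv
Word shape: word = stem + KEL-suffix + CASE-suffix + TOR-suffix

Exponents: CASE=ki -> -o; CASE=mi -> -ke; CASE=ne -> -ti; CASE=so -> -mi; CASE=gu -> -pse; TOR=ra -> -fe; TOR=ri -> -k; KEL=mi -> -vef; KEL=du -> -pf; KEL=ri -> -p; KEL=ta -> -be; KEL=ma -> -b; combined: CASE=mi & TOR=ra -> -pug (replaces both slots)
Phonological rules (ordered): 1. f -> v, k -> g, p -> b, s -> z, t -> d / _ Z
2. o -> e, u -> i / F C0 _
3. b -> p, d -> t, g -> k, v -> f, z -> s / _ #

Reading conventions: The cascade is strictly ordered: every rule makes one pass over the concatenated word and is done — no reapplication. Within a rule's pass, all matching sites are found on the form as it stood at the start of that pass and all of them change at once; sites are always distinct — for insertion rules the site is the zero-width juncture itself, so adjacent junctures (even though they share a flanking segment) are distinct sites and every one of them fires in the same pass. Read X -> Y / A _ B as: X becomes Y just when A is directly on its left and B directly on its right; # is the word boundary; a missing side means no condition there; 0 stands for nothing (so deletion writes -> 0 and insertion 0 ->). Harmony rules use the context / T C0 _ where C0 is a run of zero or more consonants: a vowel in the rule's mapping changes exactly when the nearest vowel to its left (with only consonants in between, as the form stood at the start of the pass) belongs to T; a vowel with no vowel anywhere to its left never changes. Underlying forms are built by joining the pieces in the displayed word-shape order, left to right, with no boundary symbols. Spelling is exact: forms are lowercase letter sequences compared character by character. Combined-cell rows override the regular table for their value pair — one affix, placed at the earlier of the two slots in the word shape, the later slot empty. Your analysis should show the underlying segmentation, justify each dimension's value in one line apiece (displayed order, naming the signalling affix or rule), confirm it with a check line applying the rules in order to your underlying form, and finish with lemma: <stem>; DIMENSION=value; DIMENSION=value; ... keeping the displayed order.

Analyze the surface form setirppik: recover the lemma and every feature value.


underlying: setir-p-pug
CASE=mi - signalled by the combined affix row
TOR=ra - signalled by the combined affix row
KEL=ri - signalled by the affix -p
check: setirppug -> setirppug -> setirppig -> setirppik
lemma: setir; CASE=mi; TOR=ra; KEL=ri


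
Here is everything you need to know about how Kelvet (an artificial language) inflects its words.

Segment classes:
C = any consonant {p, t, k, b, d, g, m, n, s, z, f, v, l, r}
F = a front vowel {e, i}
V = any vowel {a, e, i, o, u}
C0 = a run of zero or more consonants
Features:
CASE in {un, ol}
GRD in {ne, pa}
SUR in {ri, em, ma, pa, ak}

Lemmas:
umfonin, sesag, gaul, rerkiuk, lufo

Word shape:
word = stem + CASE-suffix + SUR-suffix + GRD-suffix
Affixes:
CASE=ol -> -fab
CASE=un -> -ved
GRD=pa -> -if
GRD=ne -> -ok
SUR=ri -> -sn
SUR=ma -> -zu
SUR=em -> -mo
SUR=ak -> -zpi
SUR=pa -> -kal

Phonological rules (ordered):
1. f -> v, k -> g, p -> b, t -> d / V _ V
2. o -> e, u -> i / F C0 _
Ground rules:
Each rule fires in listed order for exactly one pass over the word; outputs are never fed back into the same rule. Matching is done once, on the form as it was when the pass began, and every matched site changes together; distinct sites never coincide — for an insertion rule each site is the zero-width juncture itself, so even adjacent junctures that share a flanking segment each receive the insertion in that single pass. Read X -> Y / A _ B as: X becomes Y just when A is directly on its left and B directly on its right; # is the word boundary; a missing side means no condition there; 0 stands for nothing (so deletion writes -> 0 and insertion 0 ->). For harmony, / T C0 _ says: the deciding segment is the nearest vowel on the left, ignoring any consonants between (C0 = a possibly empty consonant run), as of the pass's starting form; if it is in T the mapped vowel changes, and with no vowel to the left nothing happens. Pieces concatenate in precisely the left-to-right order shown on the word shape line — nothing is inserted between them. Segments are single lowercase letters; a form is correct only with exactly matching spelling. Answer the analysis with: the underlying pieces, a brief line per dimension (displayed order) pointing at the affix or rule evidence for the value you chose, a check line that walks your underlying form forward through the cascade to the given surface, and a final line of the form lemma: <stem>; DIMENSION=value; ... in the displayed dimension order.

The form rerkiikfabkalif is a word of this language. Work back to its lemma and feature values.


underlying: rerkiuk-fab-kal-if
CASE=ol - signalled by the affix -fab
GRD=pa - signalled by the affix -if
SUR=pa - signalled by the affix -kal
check: rerkiukfabkalif -> rerkiukfabkalif -> rerkiikfabkalif
lemma: rerkiuk; CASE=ol; GRD=pa; SUR=pa


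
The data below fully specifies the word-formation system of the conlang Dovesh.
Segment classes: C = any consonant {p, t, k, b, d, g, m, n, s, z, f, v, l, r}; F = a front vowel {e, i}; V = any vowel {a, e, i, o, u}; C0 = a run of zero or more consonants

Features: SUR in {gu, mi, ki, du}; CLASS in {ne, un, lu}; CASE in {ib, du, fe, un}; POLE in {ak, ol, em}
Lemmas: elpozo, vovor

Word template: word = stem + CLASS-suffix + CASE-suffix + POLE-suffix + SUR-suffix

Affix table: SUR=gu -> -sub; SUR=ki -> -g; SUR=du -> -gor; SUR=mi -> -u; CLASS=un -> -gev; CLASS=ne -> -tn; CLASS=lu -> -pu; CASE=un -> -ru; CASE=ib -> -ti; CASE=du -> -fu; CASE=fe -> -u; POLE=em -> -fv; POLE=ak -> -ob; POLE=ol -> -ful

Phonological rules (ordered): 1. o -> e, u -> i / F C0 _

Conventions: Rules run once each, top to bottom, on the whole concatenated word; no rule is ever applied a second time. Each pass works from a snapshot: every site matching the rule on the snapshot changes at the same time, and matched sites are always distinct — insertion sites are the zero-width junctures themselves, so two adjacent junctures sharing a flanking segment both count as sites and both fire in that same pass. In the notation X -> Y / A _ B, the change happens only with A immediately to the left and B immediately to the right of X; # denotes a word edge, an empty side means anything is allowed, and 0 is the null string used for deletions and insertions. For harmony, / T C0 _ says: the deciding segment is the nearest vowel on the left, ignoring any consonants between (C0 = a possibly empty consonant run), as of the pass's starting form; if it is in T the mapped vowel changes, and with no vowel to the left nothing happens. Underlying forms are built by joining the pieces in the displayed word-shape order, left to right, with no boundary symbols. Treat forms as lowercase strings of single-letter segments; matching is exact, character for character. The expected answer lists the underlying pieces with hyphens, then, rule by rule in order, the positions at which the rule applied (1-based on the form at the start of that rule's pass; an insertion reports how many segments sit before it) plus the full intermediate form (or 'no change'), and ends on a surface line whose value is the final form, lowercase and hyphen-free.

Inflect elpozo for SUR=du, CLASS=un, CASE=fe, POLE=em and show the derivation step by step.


underlying: elpozo-gev-u-fv-gor
1. o -> e, u -> i / F C0 _: fires at position(s) 4, 10: elpezogevifvgor
surface: elpezogevifvgor


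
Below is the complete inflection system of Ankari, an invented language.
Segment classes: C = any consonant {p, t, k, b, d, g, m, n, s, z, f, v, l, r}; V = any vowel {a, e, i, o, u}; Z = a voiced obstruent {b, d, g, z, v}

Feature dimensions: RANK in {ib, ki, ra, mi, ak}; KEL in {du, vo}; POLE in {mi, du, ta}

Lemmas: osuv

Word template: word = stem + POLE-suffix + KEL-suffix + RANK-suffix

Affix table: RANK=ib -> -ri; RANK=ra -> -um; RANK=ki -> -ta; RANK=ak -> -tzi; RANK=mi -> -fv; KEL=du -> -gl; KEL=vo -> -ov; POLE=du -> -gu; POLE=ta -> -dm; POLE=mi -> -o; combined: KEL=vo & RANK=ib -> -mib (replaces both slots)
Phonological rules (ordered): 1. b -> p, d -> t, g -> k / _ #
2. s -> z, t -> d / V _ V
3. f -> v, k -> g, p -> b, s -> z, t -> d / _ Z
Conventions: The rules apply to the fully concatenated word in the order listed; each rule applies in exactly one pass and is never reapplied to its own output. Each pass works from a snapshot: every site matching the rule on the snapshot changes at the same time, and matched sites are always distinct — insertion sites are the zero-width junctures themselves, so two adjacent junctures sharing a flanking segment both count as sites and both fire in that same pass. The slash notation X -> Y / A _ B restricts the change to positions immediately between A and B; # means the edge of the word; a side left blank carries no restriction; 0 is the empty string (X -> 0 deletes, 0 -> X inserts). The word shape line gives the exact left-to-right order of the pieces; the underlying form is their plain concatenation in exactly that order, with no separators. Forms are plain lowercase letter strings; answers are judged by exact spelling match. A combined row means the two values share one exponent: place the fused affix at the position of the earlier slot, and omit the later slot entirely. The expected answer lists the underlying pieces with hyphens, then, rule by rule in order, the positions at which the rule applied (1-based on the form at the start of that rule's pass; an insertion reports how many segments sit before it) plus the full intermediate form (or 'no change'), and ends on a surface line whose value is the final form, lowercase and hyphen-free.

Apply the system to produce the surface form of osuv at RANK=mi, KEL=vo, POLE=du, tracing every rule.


underlying: osuv-gu-ov-fv
1. b -> p, d -> t, g -> k / _ #: no change
2. s -> z, t -> d / V _ V: fires at position(s) 2: ozuvguovfv
3. f -> v, k -> g, p -> b, s -> z, t -> d / _ Z: fires at position(s) 9: ozuvguovvv
surface: ozuvguovvv
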